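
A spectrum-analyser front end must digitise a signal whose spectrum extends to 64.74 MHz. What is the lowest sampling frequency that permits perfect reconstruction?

129.48 MHz

Nyquist rate = 2 × 64.74 MHz = 129.48 MHz.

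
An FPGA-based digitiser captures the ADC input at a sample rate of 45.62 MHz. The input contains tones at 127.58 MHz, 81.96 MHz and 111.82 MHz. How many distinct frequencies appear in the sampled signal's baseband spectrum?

2

fs/2 = 22.81 MHz.
127.58 MHz mod fs = 36.34 MHz.
36.34 MHz > fs/2 = 22.81 MHz, folds to fs − 36.34 MHz = 9.28 MHz.
81.96 MHz mod fs = 36.34 MHz.
36.34 MHz > fs/2 = 22.81 MHz, folds to fs − 36.34 MHz = 9.28 MHz.
111.82 MHz mod fs = 20.58 MHz.
20.58 MHz ≤ fs/2 = 22.81 MHz, appears at 20.58 MHz.
Distinct values: {9.28 MHz, 20.58 MHz} → 2.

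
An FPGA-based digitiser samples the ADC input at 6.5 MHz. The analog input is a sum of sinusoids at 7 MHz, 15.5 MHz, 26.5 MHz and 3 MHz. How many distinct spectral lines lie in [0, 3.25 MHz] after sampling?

3

fs/2 = 3.25 MHz.
7 MHz mod fs = 0.5 MHz.
0.5 MHz ≤ fs/2 = 3.25 MHz, appears at 0.5 MHz.
15.5 MHz mod fs = 2.5 MHz.
2.5 MHz ≤ fs/2 = 3.25 MHz, appears at 2.5 MHz.
26.5 MHz mod fs = 0.5 MHz.
0.5 MHz ≤ fs/2 = 3.25 MHz, appears at 0.5 MHz.
3 MHz ≤ fs/2 = 3.25 MHz, passes unchanged.
Distinct values: {0.5 MHz, 2.5 MHz, 3 MHz} → 3.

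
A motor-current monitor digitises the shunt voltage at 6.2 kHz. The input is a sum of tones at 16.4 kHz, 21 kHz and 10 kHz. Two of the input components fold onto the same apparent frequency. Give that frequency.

fs/2 = 3.1 kHz.
16.4 kHz mod fs = 4 kHz.
4 kHz > fs/2 = 3.1 kHz, folds to fs − 4 kHz = 2.2 kHz.
21 kHz mod fs = 2.4 kHz.
2.4 kHz ≤ fs/2 = 3.1 kHz, appears at 2.4 kHz.
10 kHz mod fs = 3.8 kHz.
3.8 kHz > fs/2 = 3.1 kHz, folds to fs − 3.8 kHz = 2.4 kHz.
10 kHz and 21 kHz both map to 2.4 kHz.

2.4 kHz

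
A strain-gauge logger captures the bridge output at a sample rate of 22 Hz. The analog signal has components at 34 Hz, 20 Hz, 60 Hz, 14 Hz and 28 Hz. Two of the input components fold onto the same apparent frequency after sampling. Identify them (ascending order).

28 Hz, 60 Hz

fs/2 = 11 Hz.
34 Hz mod fs = 12 Hz.
12 Hz > fs/2 = 11 Hz, folds to fs − 12 Hz = 10 Hz.
20 Hz > fs/2 = 11 Hz, folds to fs − 20 Hz = 2 Hz.
60 Hz mod fs = 16 Hz.
16 Hz > fs/2 = 11 Hz, folds to fs − 16 Hz = 6 Hz.
14 Hz > fs/2 = 11 Hz, folds to fs − 14 Hz = 8 Hz.
28 Hz mod fs = 6 Hz.
6 Hz ≤ fs/2 = 11 Hz, appears at 6 Hz.
28 Hz and 60 Hz both map to 6 Hz.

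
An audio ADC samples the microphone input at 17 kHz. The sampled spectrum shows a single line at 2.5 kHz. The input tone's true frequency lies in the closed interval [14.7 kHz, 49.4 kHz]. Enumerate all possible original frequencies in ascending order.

Frequencies that alias to 2.5 kHz are k·fs ± 2.5 kHz for integer k ≥ 0.
k=0: 2.5 kHz.
k=1: 14.5 kHz, 19.5 kHz.
k=2: 31.5 kHz, 36.5 kHz.
k=3: 48.5 kHz, 53.5 kHz.
k=4: 65.5 kHz, 70.5 kHz.
Within [14.7 kHz, 49.4 kHz]: 19.5 kHz, 31.5 kHz, 36.5 kHz, 48.5 kHz.

19.5 kHz, 31.5 kHz, 36.5 kHz, 48.5 kHz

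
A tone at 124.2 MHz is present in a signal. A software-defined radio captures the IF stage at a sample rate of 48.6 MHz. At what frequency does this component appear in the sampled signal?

124.2 MHz mod fs = 27 MHz.
27 MHz > fs/2 = 24.3 MHz, folds to fs − 27 MHz = 21.6 MHz.

21.6 MHz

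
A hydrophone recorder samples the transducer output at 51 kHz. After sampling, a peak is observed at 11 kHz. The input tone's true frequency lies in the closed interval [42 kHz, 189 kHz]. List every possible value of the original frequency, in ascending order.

62 kHz, 91 kHz, 113 kHz, 142 kHz, 164 kHz

Frequencies that alias to 11 kHz are k·fs ± 11 kHz for integer k ≥ 0.
k=0: 11 kHz.
k=1: 40 kHz, 62 kHz.
k=2: 91 kHz, 113 kHz.
k=3: 142 kHz, 164 kHz.
k=4: 193 kHz, 215 kHz.
Within [42 kHz, 189 kHz]: 62 kHz, 91 kHz, 113 kHz, 142 kHz, 164 kHz.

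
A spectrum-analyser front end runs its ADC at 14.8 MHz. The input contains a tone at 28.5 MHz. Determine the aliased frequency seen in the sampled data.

28.5 MHz mod fs = 13.7 MHz.
13.7 MHz > fs/2 = 7.4 MHz, folds to fs − 13.7 MHz = 1.1 MHz.

1.1 MHz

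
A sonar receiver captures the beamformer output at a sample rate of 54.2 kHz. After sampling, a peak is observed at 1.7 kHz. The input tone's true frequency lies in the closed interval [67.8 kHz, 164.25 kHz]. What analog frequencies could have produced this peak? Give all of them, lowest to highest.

Frequencies that alias to 1.7 kHz are k·fs ± 1.7 kHz for integer k ≥ 0.
k=0: 1.7 kHz.
k=1: 52.5 kHz, 55.9 kHz.
k=2: 106.7 kHz, 110.1 kHz.
k=3: 160.9 kHz, 164.3 kHz.
k=4: 215.1 kHz, 218.5 kHz.
Within [67.8 kHz, 164.25 kHz]: 106.7 kHz, 110.1 kHz, 160.9 kHz.

106.7 kHz, 110.1 kHz, 160.9 kHz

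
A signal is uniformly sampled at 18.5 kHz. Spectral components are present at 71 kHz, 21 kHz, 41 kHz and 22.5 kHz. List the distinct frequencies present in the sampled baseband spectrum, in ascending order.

fs/2 = 9.25 kHz.
71 kHz mod fs = 15.5 kHz.
15.5 kHz > fs/2 = 9.25 kHz, folds to fs − 15.5 kHz = 3 kHz.
21 kHz mod fs = 2.5 kHz.
2.5 kHz ≤ fs/2 = 9.25 kHz, appears at 2.5 kHz.
41 kHz mod fs = 4 kHz.
4 kHz ≤ fs/2 = 9.25 kHz, appears at 4 kHz.
22.5 kHz mod fs = 4 kHz.
4 kHz ≤ fs/2 = 9.25 kHz, appears at 4 kHz.
Distinct values: {2.5 kHz, 3 kHz, 4 kHz}.

2.5 kHz, 3 kHz, 4 kHz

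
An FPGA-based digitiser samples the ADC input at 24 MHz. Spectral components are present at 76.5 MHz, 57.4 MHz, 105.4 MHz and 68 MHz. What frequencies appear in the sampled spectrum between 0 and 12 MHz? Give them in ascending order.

fs/2 = 12 MHz.
76.5 MHz mod fs = 4.5 MHz.
4.5 MHz ≤ fs/2 = 12 MHz, appears at 4.5 MHz.
57.4 MHz mod fs = 9.4 MHz.
9.4 MHz ≤ fs/2 = 12 MHz, appears at 9.4 MHz.
105.4 MHz mod fs = 9.4 MHz.
9.4 MHz ≤ fs/2 = 12 MHz, appears at 9.4 MHz.
68 MHz mod fs = 20 MHz.
20 MHz > fs/2 = 12 MHz, folds to fs − 20 MHz = 4 MHz.
Distinct values: {4 MHz, 4.5 MHz, 9.4 MHz}.

4 MHz, 4.5 MHz, 9.4 MHz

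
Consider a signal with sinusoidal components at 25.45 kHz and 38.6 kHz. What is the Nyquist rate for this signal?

Highest-frequency component: 38.6 kHz.
Nyquist rate = 2 × 38.6 kHz = 77.2 kHz.

77.2 kHz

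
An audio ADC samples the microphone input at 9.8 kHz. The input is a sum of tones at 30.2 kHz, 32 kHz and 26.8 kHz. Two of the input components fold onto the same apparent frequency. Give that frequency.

fs/2 = 4.9 kHz.
30.2 kHz mod fs = 0.8 kHz.
0.8 kHz ≤ fs/2 = 4.9 kHz, appears at 0.8 kHz.
32 kHz mod fs = 2.6 kHz.
2.6 kHz ≤ fs/2 = 4.9 kHz, appears at 2.6 kHz.
26.8 kHz mod fs = 7.2 kHz.
7.2 kHz > fs/2 = 4.9 kHz, folds to fs − 7.2 kHz = 2.6 kHz.
26.8 kHz and 32 kHz both map to 2.6 kHz.

2.6 kHz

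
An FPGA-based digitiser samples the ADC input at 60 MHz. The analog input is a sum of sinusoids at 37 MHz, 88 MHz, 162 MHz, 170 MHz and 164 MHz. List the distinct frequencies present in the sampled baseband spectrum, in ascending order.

fs/2 = 30 MHz.
37 MHz > fs/2 = 30 MHz, folds to fs − 37 MHz = 23 MHz.
88 MHz mod fs = 28 MHz.
28 MHz ≤ fs/2 = 30 MHz, appears at 28 MHz.
162 MHz mod fs = 42 MHz.
42 MHz > fs/2 = 30 MHz, folds to fs − 42 MHz = 18 MHz.
170 MHz mod fs = 50 MHz.
50 MHz > fs/2 = 30 MHz, folds to fs − 50 MHz = 10 MHz.
164 MHz mod fs = 44 MHz.
44 MHz > fs/2 = 30 MHz, folds to fs − 44 MHz = 16 MHz.
Distinct values: {10 MHz, 16 MHz, 18 MHz, 23 MHz, 28 MHz}.

10 MHz, 16 MHz, 18 MHz, 23 MHz, 28 MHz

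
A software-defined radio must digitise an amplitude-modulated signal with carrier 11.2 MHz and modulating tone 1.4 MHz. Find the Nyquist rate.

25.2 MHz

AM sidebands sit at fc ± fm = 9.8 MHz and 12.6 MHz.
Highest-frequency component: 12.6 MHz.
Nyquist rate = 2 × 12.6 MHz = 25.2 MHz.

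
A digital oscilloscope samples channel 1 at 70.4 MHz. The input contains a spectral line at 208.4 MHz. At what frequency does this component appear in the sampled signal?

208.4 MHz mod fs = 67.6 MHz.
67.6 MHz > fs/2 = 35.2 MHz, folds to fs − 67.6 MHz = 2.8 MHz.

2.8 MHz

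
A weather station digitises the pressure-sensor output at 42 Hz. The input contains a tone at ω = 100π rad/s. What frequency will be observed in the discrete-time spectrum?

ω = 100π rad/s → f = ω/(2π) = 50 Hz.
50 Hz mod fs = 8 Hz.
8 Hz ≤ fs/2 = 21 Hz, appears at 8 Hz.

8 Hz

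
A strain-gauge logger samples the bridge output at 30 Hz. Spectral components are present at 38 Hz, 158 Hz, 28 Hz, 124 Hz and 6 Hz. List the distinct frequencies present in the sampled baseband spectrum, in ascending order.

fs/2 = 15 Hz.
38 Hz mod fs = 8 Hz.
8 Hz ≤ fs/2 = 15 Hz, appears at 8 Hz.
158 Hz mod fs = 8 Hz.
8 Hz ≤ fs/2 = 15 Hz, appears at 8 Hz.
28 Hz > fs/2 = 15 Hz, folds to fs − 28 Hz = 2 Hz.
124 Hz mod fs = 4 Hz.
4 Hz ≤ fs/2 = 15 Hz, appears at 4 Hz.
6 Hz ≤ fs/2 = 15 Hz, passes unchanged.
Distinct values: {2 Hz, 4 Hz, 6 Hz, 8 Hz}.

2 Hz, 4 Hz, 6 Hz, 8 Hz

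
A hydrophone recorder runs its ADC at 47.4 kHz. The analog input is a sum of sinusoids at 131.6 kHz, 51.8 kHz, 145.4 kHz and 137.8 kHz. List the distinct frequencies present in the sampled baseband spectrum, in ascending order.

fs/2 = 23.7 kHz.
131.6 kHz mod fs = 36.8 kHz.
36.8 kHz > fs/2 = 23.7 kHz, folds to fs − 36.8 kHz = 10.6 kHz.
51.8 kHz mod fs = 4.4 kHz.
4.4 kHz ≤ fs/2 = 23.7 kHz, appears at 4.4 kHz.
145.4 kHz mod fs = 3.2 kHz.
3.2 kHz ≤ fs/2 = 23.7 kHz, appears at 3.2 kHz.
137.8 kHz mod fs = 43 kHz.
43 kHz > fs/2 = 23.7 kHz, folds to fs − 43 kHz = 4.4 kHz.
Distinct values: {3.2 kHz, 4.4 kHz, 10.6 kHz}.

3.2 kHz, 4.4 kHz, 10.6 kHz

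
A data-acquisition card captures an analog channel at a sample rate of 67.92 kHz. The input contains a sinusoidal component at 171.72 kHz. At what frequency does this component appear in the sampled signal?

32.04 kHz

171.72 kHz mod fs = 35.88 kHz.
35.88 kHz > fs/2 = 33.96 kHz, folds to fs − 35.88 kHz = 32.04 kHz.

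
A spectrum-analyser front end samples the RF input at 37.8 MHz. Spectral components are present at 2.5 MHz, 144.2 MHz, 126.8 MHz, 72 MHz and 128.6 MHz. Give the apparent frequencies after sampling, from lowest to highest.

2.5 MHz, 3.6 MHz, 7 MHz, 13.4 MHz, 15.2 MHz

fs/2 = 18.9 MHz.
2.5 MHz ≤ fs/2 = 18.9 MHz, passes unchanged.
144.2 MHz mod fs = 30.8 MHz.
30.8 MHz > fs/2 = 18.9 MHz, folds to fs − 30.8 MHz = 7 MHz.
126.8 MHz mod fs = 13.4 MHz.
13.4 MHz ≤ fs/2 = 18.9 MHz, appears at 13.4 MHz.
72 MHz mod fs = 34.2 MHz.
34.2 MHz > fs/2 = 18.9 MHz, folds to fs − 34.2 MHz = 3.6 MHz.
128.6 MHz mod fs = 15.2 MHz.
15.2 MHz ≤ fs/2 = 18.9 MHz, appears at 15.2 MHz.
Distinct values: {2.5 MHz, 3.6 MHz, 7 MHz, 13.4 MHz, 15.2 MHz}.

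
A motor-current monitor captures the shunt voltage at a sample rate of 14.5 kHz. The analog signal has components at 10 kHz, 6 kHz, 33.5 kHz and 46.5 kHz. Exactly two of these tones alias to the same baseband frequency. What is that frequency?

4.5 kHz

fs/2 = 7.25 kHz.
10 kHz > fs/2 = 7.25 kHz, folds to fs − 10 kHz = 4.5 kHz.
6 kHz ≤ fs/2 = 7.25 kHz, passes unchanged.
33.5 kHz mod fs = 4.5 kHz.
4.5 kHz ≤ fs/2 = 7.25 kHz, appears at 4.5 kHz.
46.5 kHz mod fs = 3 kHz.
3 kHz ≤ fs/2 = 7.25 kHz, appears at 3 kHz.
10 kHz and 33.5 kHz both map to 4.5 kHz.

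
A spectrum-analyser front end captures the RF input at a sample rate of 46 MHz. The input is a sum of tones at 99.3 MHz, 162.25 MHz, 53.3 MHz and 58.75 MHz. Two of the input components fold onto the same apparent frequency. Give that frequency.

fs/2 = 23 MHz.
99.3 MHz mod fs = 7.3 MHz.
7.3 MHz ≤ fs/2 = 23 MHz, appears at 7.3 MHz.
162.25 MHz mod fs = 24.25 MHz.
24.25 MHz > fs/2 = 23 MHz, folds to fs − 24.25 MHz = 21.75 MHz.
53.3 MHz mod fs = 7.3 MHz.
7.3 MHz ≤ fs/2 = 23 MHz, appears at 7.3 MHz.
58.75 MHz mod fs = 12.75 MHz.
12.75 MHz ≤ fs/2 = 23 MHz, appears at 12.75 MHz.
53.3 MHz and 99.3 MHz both map to 7.3 MHz.

7.3 MHz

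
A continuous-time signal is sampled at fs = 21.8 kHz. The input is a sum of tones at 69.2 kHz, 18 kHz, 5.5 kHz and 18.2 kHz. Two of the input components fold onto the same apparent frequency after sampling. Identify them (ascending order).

fs/2 = 10.9 kHz.
69.2 kHz mod fs = 3.8 kHz.
3.8 kHz ≤ fs/2 = 10.9 kHz, appears at 3.8 kHz.
18 kHz > fs/2 = 10.9 kHz, folds to fs − 18 kHz = 3.8 kHz.
5.5 kHz ≤ fs/2 = 10.9 kHz, passes unchanged.
18.2 kHz > fs/2 = 10.9 kHz, folds to fs − 18.2 kHz = 3.6 kHz.
18 kHz and 69.2 kHz both map to 3.8 kHz.

18 kHz, 69.2 kHz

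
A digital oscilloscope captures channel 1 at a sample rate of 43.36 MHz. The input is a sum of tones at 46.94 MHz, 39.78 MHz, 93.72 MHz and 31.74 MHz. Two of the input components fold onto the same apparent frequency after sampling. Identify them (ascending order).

39.78 MHz, 46.94 MHz

fs/2 = 21.68 MHz.
46.94 MHz mod fs = 3.58 MHz.
3.58 MHz ≤ fs/2 = 21.68 MHz, appears at 3.58 MHz.
39.78 MHz > fs/2 = 21.68 MHz, folds to fs − 39.78 MHz = 3.58 MHz.
93.72 MHz mod fs = 7 MHz.
7 MHz ≤ fs/2 = 21.68 MHz, appears at 7 MHz.
31.74 MHz > fs/2 = 21.68 MHz, folds to fs − 31.74 MHz = 11.62 MHz.
39.78 MHz and 46.94 MHz both map to 3.58 MHz.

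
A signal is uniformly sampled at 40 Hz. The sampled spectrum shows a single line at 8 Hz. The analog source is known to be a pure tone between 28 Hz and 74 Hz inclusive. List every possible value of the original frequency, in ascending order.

Frequencies that alias to 8 Hz are k·fs ± 8 Hz for integer k ≥ 0.
k=0: 8 Hz.
k=1: 32 Hz, 48 Hz.
k=2: 72 Hz, 88 Hz.
k=3: 112 Hz, 128 Hz.
Within [28 Hz, 74 Hz]: 32 Hz, 48 Hz, 72 Hz.

32 Hz, 48 Hz, 72 Hz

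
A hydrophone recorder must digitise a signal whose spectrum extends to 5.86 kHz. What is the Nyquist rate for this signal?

Nyquist rate = 2 × 5.86 kHz = 11.72 kHz.

11.72 kHz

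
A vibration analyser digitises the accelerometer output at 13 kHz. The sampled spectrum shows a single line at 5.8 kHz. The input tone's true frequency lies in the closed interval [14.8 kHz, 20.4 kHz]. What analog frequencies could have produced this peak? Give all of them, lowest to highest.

Frequencies that alias to 5.8 kHz are k·fs ± 5.8 kHz for integer k ≥ 0.
k=0: 5.8 kHz.
k=1: 7.2 kHz, 18.8 kHz.
k=2: 20.2 kHz, 31.8 kHz.
k=3: 33.2 kHz, 44.8 kHz.
Within [14.8 kHz, 20.4 kHz]: 18.8 kHz, 20.2 kHz.

18.8 kHz, 20.2 kHz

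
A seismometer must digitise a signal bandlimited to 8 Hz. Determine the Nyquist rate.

16 Hz

Nyquist rate = 2 × 8 Hz = 16 Hz.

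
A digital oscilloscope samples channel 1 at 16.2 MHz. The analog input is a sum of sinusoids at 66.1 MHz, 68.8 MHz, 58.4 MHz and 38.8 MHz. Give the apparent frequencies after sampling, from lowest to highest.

fs/2 = 8.1 MHz.
66.1 MHz mod fs = 1.3 MHz.
1.3 MHz ≤ fs/2 = 8.1 MHz, appears at 1.3 MHz.
68.8 MHz mod fs = 4 MHz.
4 MHz ≤ fs/2 = 8.1 MHz, appears at 4 MHz.
58.4 MHz mod fs = 9.8 MHz.
9.8 MHz > fs/2 = 8.1 MHz, folds to fs − 9.8 MHz = 6.4 MHz.
38.8 MHz mod fs = 6.4 MHz.
6.4 MHz ≤ fs/2 = 8.1 MHz, appears at 6.4 MHz.
Distinct values: {1.3 MHz, 4 MHz, 6.4 MHz}.

1.3 MHz, 4 MHz, 6.4 MHz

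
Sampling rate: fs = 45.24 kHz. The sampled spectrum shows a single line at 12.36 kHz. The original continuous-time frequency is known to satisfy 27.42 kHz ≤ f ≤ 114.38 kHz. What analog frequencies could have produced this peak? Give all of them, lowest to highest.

32.88 kHz, 57.6 kHz, 78.12 kHz, 102.84 kHz

Frequencies that alias to 12.36 kHz are k·fs ± 12.36 kHz for integer k ≥ 0.
k=0: 12.36 kHz.
k=1: 32.88 kHz, 57.6 kHz.
k=2: 78.12 kHz, 102.84 kHz.
k=3: 123.36 kHz, 148.08 kHz.
Within [27.42 kHz, 114.38 kHz]: 32.88 kHz, 57.6 kHz, 78.12 kHz, 102.84 kHz.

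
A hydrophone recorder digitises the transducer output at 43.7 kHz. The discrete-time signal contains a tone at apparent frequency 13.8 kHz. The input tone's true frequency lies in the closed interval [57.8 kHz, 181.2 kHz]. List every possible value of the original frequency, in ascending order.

Frequencies that alias to 13.8 kHz are k·fs ± 13.8 kHz for integer k ≥ 0.
k=0: 13.8 kHz.
k=1: 29.9 kHz, 57.5 kHz.
k=2: 73.6 kHz, 101.2 kHz.
k=3: 117.3 kHz, 144.9 kHz.
k=4: 161 kHz, 188.6 kHz.
k=5: 204.7 kHz, 232.3 kHz.
Within [57.8 kHz, 181.2 kHz]: 73.6 kHz, 101.2 kHz, 117.3 kHz, 144.9 kHz, 161 kHz.

73.6 kHz, 101.2 kHz, 117.3 kHz, 144.9 kHz, 161 kHz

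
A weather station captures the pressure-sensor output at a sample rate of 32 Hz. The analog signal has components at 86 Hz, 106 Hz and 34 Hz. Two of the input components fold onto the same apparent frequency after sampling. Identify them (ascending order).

fs/2 = 16 Hz.
86 Hz mod fs = 22 Hz.
22 Hz > fs/2 = 16 Hz, folds to fs − 22 Hz = 10 Hz.
106 Hz mod fs = 10 Hz.
10 Hz ≤ fs/2 = 16 Hz, appears at 10 Hz.
34 Hz mod fs = 2 Hz.
2 Hz ≤ fs/2 = 16 Hz, appears at 2 Hz.
86 Hz and 106 Hz both map to 10 Hz.

86 Hz, 106 Hz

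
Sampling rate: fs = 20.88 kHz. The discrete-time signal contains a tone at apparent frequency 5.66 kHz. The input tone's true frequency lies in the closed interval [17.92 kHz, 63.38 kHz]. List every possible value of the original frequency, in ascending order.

26.54 kHz, 36.1 kHz, 47.42 kHz, 56.98 kHz

Frequencies that alias to 5.66 kHz are k·fs ± 5.66 kHz for integer k ≥ 0.
k=0: 5.66 kHz.
k=1: 15.22 kHz, 26.54 kHz.
k=2: 36.1 kHz, 47.42 kHz.
k=3: 56.98 kHz, 68.3 kHz.
k=4: 77.86 kHz, 89.18 kHz.
Within [17.92 kHz, 63.38 kHz]: 26.54 kHz, 36.1 kHz, 47.42 kHz, 56.98 kHz.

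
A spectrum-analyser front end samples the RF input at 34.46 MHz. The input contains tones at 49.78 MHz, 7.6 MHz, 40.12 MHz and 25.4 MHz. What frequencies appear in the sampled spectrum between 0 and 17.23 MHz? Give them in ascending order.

5.66 MHz, 7.6 MHz, 9.06 MHz, 15.32 MHz

fs/2 = 17.23 MHz.
49.78 MHz mod fs = 15.32 MHz.
15.32 MHz ≤ fs/2 = 17.23 MHz, appears at 15.32 MHz.
7.6 MHz ≤ fs/2 = 17.23 MHz, passes unchanged.
40.12 MHz mod fs = 5.66 MHz.
5.66 MHz ≤ fs/2 = 17.23 MHz, appears at 5.66 MHz.
25.4 MHz > fs/2 = 17.23 MHz, folds to fs − 25.4 MHz = 9.06 MHz.
Distinct values: {5.66 MHz, 7.6 MHz, 9.06 MHz, 15.32 MHz}.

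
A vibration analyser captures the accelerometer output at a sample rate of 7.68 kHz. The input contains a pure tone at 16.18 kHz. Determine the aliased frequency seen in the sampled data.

0.82 kHz

16.18 kHz mod fs = 0.82 kHz.
0.82 kHz ≤ fs/2 = 3.84 kHz, appears at 0.82 kHz.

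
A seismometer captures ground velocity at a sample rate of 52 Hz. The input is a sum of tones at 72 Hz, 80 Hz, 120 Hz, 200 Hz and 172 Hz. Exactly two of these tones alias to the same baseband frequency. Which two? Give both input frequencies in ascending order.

120 Hz, 172 Hz

fs/2 = 26 Hz.
72 Hz mod fs = 20 Hz.
20 Hz ≤ fs/2 = 26 Hz, appears at 20 Hz.
80 Hz mod fs = 28 Hz.
28 Hz > fs/2 = 26 Hz, folds to fs − 28 Hz = 24 Hz.
120 Hz mod fs = 16 Hz.
16 Hz ≤ fs/2 = 26 Hz, appears at 16 Hz.
200 Hz mod fs = 44 Hz.
44 Hz > fs/2 = 26 Hz, folds to fs − 44 Hz = 8 Hz.
172 Hz mod fs = 16 Hz.
16 Hz ≤ fs/2 = 26 Hz, appears at 16 Hz.
120 Hz and 172 Hz both map to 16 Hz.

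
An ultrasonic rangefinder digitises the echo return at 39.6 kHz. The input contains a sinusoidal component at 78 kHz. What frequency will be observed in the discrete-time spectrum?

78 kHz mod fs = 38.4 kHz.
38.4 kHz > fs/2 = 19.8 kHz, folds to fs − 38.4 kHz = 1.2 kHz.

1.2 kHz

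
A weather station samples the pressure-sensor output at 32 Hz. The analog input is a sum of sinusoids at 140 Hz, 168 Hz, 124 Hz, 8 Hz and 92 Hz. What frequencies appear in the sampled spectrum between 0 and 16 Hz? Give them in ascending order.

fs/2 = 16 Hz.
140 Hz mod fs = 12 Hz.
12 Hz ≤ fs/2 = 16 Hz, appears at 12 Hz.
168 Hz mod fs = 8 Hz.
8 Hz ≤ fs/2 = 16 Hz, appears at 8 Hz.
124 Hz mod fs = 28 Hz.
28 Hz > fs/2 = 16 Hz, folds to fs − 28 Hz = 4 Hz.
8 Hz ≤ fs/2 = 16 Hz, passes unchanged.
92 Hz mod fs = 28 Hz.
28 Hz > fs/2 = 16 Hz, folds to fs − 28 Hz = 4 Hz.
Distinct values: {4 Hz, 8 Hz, 12 Hz}.

4 Hz, 8 Hz, 12 Hz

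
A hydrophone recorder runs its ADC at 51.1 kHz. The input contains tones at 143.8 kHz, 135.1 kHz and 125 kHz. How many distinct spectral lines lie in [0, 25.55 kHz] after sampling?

3

fs/2 = 25.55 kHz.
143.8 kHz mod fs = 41.6 kHz.
41.6 kHz > fs/2 = 25.55 kHz, folds to fs − 41.6 kHz = 9.5 kHz.
135.1 kHz mod fs = 32.9 kHz.
32.9 kHz > fs/2 = 25.55 kHz, folds to fs − 32.9 kHz = 18.2 kHz.
125 kHz mod fs = 22.8 kHz.
22.8 kHz ≤ fs/2 = 25.55 kHz, appears at 22.8 kHz.
Distinct values: {9.5 kHz, 18.2 kHz, 22.8 kHz} → 3.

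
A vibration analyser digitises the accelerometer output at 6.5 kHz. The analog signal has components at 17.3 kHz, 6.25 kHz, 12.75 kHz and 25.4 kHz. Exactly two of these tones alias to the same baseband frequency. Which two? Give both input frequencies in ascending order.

fs/2 = 3.25 kHz.
17.3 kHz mod fs = 4.3 kHz.
4.3 kHz > fs/2 = 3.25 kHz, folds to fs − 4.3 kHz = 2.2 kHz.
6.25 kHz > fs/2 = 3.25 kHz, folds to fs − 6.25 kHz = 0.25 kHz.
12.75 kHz mod fs = 6.25 kHz.
6.25 kHz > fs/2 = 3.25 kHz, folds to fs − 6.25 kHz = 0.25 kHz.
25.4 kHz mod fs = 5.9 kHz.
5.9 kHz > fs/2 = 3.25 kHz, folds to fs − 5.9 kHz = 0.6 kHz.
6.25 kHz and 12.75 kHz both map to 0.25 kHz.

6.25 kHz, 12.75 kHz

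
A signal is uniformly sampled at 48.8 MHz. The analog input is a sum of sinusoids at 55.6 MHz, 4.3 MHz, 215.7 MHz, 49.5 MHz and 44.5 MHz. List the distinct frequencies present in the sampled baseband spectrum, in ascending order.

0.7 MHz, 4.3 MHz, 6.8 MHz, 20.5 MHz

fs/2 = 24.4 MHz.
55.6 MHz mod fs = 6.8 MHz.
6.8 MHz ≤ fs/2 = 24.4 MHz, appears at 6.8 MHz.
4.3 MHz ≤ fs/2 = 24.4 MHz, passes unchanged.
215.7 MHz mod fs = 20.5 MHz.
20.5 MHz ≤ fs/2 = 24.4 MHz, appears at 20.5 MHz.
49.5 MHz mod fs = 0.7 MHz.
0.7 MHz ≤ fs/2 = 24.4 MHz, appears at 0.7 MHz.
44.5 MHz > fs/2 = 24.4 MHz, folds to fs − 44.5 MHz = 4.3 MHz.
Distinct values: {0.7 MHz, 4.3 MHz, 6.8 MHz, 20.5 MHz}.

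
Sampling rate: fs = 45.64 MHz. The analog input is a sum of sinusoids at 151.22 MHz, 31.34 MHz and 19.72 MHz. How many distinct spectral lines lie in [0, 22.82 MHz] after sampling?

fs/2 = 22.82 MHz.
151.22 MHz mod fs = 14.3 MHz.
14.3 MHz ≤ fs/2 = 22.82 MHz, appears at 14.3 MHz.
31.34 MHz > fs/2 = 22.82 MHz, folds to fs − 31.34 MHz = 14.3 MHz.
19.72 MHz ≤ fs/2 = 22.82 MHz, passes unchanged.
Distinct values: {14.3 MHz, 19.72 MHz} → 2.

2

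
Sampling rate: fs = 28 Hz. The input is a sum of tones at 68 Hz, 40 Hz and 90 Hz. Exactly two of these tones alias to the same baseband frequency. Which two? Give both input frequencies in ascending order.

40 Hz, 68 Hz

fs/2 = 14 Hz.
68 Hz mod fs = 12 Hz.
12 Hz ≤ fs/2 = 14 Hz, appears at 12 Hz.
40 Hz mod fs = 12 Hz.
12 Hz ≤ fs/2 = 14 Hz, appears at 12 Hz.
90 Hz mod fs = 6 Hz.
6 Hz ≤ fs/2 = 14 Hz, appears at 6 Hz.
40 Hz and 68 Hz both map to 12 Hz.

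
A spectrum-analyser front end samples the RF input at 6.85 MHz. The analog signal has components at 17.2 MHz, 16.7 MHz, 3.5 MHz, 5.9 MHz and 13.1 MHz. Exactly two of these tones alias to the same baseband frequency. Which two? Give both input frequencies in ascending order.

fs/2 = 3.425 MHz.
17.2 MHz mod fs = 3.5 MHz.
3.5 MHz > fs/2 = 3.425 MHz, folds to fs − 3.5 MHz = 3.35 MHz.
16.7 MHz mod fs = 3 MHz.
3 MHz ≤ fs/2 = 3.425 MHz, appears at 3 MHz.
3.5 MHz > fs/2 = 3.425 MHz, folds to fs − 3.5 MHz = 3.35 MHz.
5.9 MHz > fs/2 = 3.425 MHz, folds to fs − 5.9 MHz = 0.95 MHz.
13.1 MHz mod fs = 6.25 MHz.
6.25 MHz > fs/2 = 3.425 MHz, folds to fs − 6.25 MHz = 0.6 MHz.
3.5 MHz and 17.2 MHz both map to 3.35 MHz.

3.5 MHz, 17.2 MHz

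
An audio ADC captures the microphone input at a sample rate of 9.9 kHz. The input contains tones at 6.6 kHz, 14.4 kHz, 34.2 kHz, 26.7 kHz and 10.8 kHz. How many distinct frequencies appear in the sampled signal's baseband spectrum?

4

fs/2 = 4.95 kHz.
6.6 kHz > fs/2 = 4.95 kHz, folds to fs − 6.6 kHz = 3.3 kHz.
14.4 kHz mod fs = 4.5 kHz.
4.5 kHz ≤ fs/2 = 4.95 kHz, appears at 4.5 kHz.
34.2 kHz mod fs = 4.5 kHz.
4.5 kHz ≤ fs/2 = 4.95 kHz, appears at 4.5 kHz.
26.7 kHz mod fs = 6.9 kHz.
6.9 kHz > fs/2 = 4.95 kHz, folds to fs − 6.9 kHz = 3 kHz.
10.8 kHz mod fs = 0.9 kHz.
0.9 kHz ≤ fs/2 = 4.95 kHz, appears at 0.9 kHz.
Distinct values: {0.9 kHz, 3 kHz, 3.3 kHz, 4.5 kHz} → 4.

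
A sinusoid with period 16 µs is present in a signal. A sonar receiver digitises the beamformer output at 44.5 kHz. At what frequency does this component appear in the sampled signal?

18 kHz

T = 16 µs → f = 1/T = 62.5 kHz.
62.5 kHz mod fs = 18 kHz.
18 kHz ≤ fs/2 = 22.25 kHz, appears at 18 kHz.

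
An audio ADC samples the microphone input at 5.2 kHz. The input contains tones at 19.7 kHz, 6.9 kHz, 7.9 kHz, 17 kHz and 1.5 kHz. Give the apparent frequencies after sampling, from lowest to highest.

fs/2 = 2.6 kHz.
19.7 kHz mod fs = 4.1 kHz.
4.1 kHz > fs/2 = 2.6 kHz, folds to fs − 4.1 kHz = 1.1 kHz.
6.9 kHz mod fs = 1.7 kHz.
1.7 kHz ≤ fs/2 = 2.6 kHz, appears at 1.7 kHz.
7.9 kHz mod fs = 2.7 kHz.
2.7 kHz > fs/2 = 2.6 kHz, folds to fs − 2.7 kHz = 2.5 kHz.
17 kHz mod fs = 1.4 kHz.
1.4 kHz ≤ fs/2 = 2.6 kHz, appears at 1.4 kHz.
1.5 kHz ≤ fs/2 = 2.6 kHz, passes unchanged.
Distinct values: {1.1 kHz, 1.4 kHz, 1.5 kHz, 1.7 kHz, 2.5 kHz}.

1.1 kHz, 1.4 kHz, 1.5 kHz, 1.7 kHz, 2.5 kHz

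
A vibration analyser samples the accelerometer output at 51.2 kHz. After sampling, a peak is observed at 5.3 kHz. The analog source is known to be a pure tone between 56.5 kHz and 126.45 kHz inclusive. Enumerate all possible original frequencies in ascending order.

Frequencies that alias to 5.3 kHz are k·fs ± 5.3 kHz for integer k ≥ 0.
k=0: 5.3 kHz.
k=1: 45.9 kHz, 56.5 kHz.
k=2: 97.1 kHz, 107.7 kHz.
k=3: 148.3 kHz, 158.9 kHz.
Within [56.5 kHz, 126.45 kHz]: 56.5 kHz, 97.1 kHz, 107.7 kHz.

56.5 kHz, 97.1 kHz, 107.7 kHz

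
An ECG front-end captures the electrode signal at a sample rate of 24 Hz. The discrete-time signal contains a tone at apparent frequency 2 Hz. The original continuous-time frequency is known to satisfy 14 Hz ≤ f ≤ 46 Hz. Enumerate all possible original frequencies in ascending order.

22 Hz, 26 Hz, 46 Hz

Frequencies that alias to 2 Hz are k·fs ± 2 Hz for integer k ≥ 0.
k=0: 2 Hz.
k=1: 22 Hz, 26 Hz.
k=2: 46 Hz, 50 Hz.
k=3: 70 Hz, 74 Hz.
Within [14 Hz, 46 Hz]: 22 Hz, 26 Hz, 46 Hz.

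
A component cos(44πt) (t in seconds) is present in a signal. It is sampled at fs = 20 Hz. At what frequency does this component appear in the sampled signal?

2 Hz

ω = 44π rad/s → f = ω/(2π) = 22 Hz.
22 Hz mod fs = 2 Hz.
2 Hz ≤ fs/2 = 10 Hz, appears at 2 Hz.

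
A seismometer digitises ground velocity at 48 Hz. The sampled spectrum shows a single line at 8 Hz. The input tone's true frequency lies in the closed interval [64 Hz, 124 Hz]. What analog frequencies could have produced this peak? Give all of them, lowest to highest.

Frequencies that alias to 8 Hz are k·fs ± 8 Hz for integer k ≥ 0.
k=0: 8 Hz.
k=1: 40 Hz, 56 Hz.
k=2: 88 Hz, 104 Hz.
k=3: 136 Hz, 152 Hz.
Within [64 Hz, 124 Hz]: 88 Hz, 104 Hz.

88 Hz, 104 Hz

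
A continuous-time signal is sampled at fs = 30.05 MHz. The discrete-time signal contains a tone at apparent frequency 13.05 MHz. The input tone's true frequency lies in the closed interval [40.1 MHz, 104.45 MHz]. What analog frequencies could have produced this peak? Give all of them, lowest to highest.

43.1 MHz, 47.05 MHz, 73.15 MHz, 77.1 MHz, 103.2 MHz

Frequencies that alias to 13.05 MHz are k·fs ± 13.05 MHz for integer k ≥ 0.
k=0: 13.05 MHz.
k=1: 17 MHz, 43.1 MHz.
k=2: 47.05 MHz, 73.15 MHz.
k=3: 77.1 MHz, 103.2 MHz.
k=4: 107.15 MHz, 133.25 MHz.
Within [40.1 MHz, 104.45 MHz]: 43.1 MHz, 47.05 MHz, 73.15 MHz, 77.1 MHz, 103.2 MHz.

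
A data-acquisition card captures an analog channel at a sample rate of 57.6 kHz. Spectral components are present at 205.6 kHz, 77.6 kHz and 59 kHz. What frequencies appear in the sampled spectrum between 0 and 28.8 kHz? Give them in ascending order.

fs/2 = 28.8 kHz.
205.6 kHz mod fs = 32.8 kHz.
32.8 kHz > fs/2 = 28.8 kHz, folds to fs − 32.8 kHz = 24.8 kHz.
77.6 kHz mod fs = 20 kHz.
20 kHz ≤ fs/2 = 28.8 kHz, appears at 20 kHz.
59 kHz mod fs = 1.4 kHz.
1.4 kHz ≤ fs/2 = 28.8 kHz, appears at 1.4 kHz.
Distinct values: {1.4 kHz, 20 kHz, 24.8 kHz}.

1.4 kHz, 20 kHz, 24.8 kHz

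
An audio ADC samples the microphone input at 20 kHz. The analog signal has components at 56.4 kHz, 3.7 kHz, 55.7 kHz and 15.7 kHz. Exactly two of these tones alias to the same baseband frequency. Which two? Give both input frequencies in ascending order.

15.7 kHz, 55.7 kHz

fs/2 = 10 kHz.
56.4 kHz mod fs = 16.4 kHz.
16.4 kHz > fs/2 = 10 kHz, folds to fs − 16.4 kHz = 3.6 kHz.
3.7 kHz ≤ fs/2 = 10 kHz, passes unchanged.
55.7 kHz mod fs = 15.7 kHz.
15.7 kHz > fs/2 = 10 kHz, folds to fs − 15.7 kHz = 4.3 kHz.
15.7 kHz > fs/2 = 10 kHz, folds to fs − 15.7 kHz = 4.3 kHz.
15.7 kHz and 55.7 kHz both map to 4.3 kHz.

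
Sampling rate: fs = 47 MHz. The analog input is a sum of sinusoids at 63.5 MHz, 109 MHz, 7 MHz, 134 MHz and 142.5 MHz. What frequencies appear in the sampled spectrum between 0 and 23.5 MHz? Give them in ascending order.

fs/2 = 23.5 MHz.
63.5 MHz mod fs = 16.5 MHz.
16.5 MHz ≤ fs/2 = 23.5 MHz, appears at 16.5 MHz.
109 MHz mod fs = 15 MHz.
15 MHz ≤ fs/2 = 23.5 MHz, appears at 15 MHz.
7 MHz ≤ fs/2 = 23.5 MHz, passes unchanged.
134 MHz mod fs = 40 MHz.
40 MHz > fs/2 = 23.5 MHz, folds to fs − 40 MHz = 7 MHz.
142.5 MHz mod fs = 1.5 MHz.
1.5 MHz ≤ fs/2 = 23.5 MHz, appears at 1.5 MHz.
Distinct values: {1.5 MHz, 7 MHz, 15 MHz, 16.5 MHz}.

1.5 MHz, 7 MHz, 15 MHz, 16.5 MHz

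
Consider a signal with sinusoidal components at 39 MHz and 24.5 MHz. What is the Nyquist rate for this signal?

78 MHz

Highest-frequency component: 39 MHz.
Nyquist rate = 2 × 39 MHz = 78 MHz.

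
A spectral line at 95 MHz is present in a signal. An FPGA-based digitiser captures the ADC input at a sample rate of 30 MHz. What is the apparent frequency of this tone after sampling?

95 MHz mod fs = 5 MHz.
5 MHz ≤ fs/2 = 15 MHz, appears at 5 MHz.

5 MHz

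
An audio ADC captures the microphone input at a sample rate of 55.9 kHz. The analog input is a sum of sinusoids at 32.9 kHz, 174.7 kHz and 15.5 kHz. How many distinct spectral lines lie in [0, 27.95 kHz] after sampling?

fs/2 = 27.95 kHz.
32.9 kHz > fs/2 = 27.95 kHz, folds to fs − 32.9 kHz = 23 kHz.
174.7 kHz mod fs = 7 kHz.
7 kHz ≤ fs/2 = 27.95 kHz, appears at 7 kHz.
15.5 kHz ≤ fs/2 = 27.95 kHz, passes unchanged.
Distinct values: {7 kHz, 15.5 kHz, 23 kHz} → 3.

3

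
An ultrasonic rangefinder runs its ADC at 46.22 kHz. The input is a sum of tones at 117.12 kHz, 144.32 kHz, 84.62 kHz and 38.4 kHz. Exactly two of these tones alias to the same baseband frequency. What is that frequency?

fs/2 = 23.11 kHz.
117.12 kHz mod fs = 24.68 kHz.
24.68 kHz > fs/2 = 23.11 kHz, folds to fs − 24.68 kHz = 21.54 kHz.
144.32 kHz mod fs = 5.66 kHz.
5.66 kHz ≤ fs/2 = 23.11 kHz, appears at 5.66 kHz.
84.62 kHz mod fs = 38.4 kHz.
38.4 kHz > fs/2 = 23.11 kHz, folds to fs − 38.4 kHz = 7.82 kHz.
38.4 kHz > fs/2 = 23.11 kHz, folds to fs − 38.4 kHz = 7.82 kHz.
38.4 kHz and 84.62 kHz both map to 7.82 kHz.

7.82 kHz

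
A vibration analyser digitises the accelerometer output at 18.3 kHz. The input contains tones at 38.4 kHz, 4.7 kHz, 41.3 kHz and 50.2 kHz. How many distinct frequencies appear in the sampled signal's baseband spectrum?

2

fs/2 = 9.15 kHz.
38.4 kHz mod fs = 1.8 kHz.
1.8 kHz ≤ fs/2 = 9.15 kHz, appears at 1.8 kHz.
4.7 kHz ≤ fs/2 = 9.15 kHz, passes unchanged.
41.3 kHz mod fs = 4.7 kHz.
4.7 kHz ≤ fs/2 = 9.15 kHz, appears at 4.7 kHz.
50.2 kHz mod fs = 13.6 kHz.
13.6 kHz > fs/2 = 9.15 kHz, folds to fs − 13.6 kHz = 4.7 kHz.
Distinct values: {1.8 kHz, 4.7 kHz} → 2.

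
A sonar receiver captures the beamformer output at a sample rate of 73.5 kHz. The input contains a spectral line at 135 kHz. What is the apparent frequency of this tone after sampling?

12 kHz

135 kHz mod fs = 61.5 kHz.
61.5 kHz > fs/2 = 36.75 kHz, folds to fs − 61.5 kHz = 12 kHz.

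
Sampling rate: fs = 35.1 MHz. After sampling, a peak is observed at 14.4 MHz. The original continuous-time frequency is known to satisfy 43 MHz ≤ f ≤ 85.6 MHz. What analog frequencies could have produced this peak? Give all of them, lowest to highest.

Frequencies that alias to 14.4 MHz are k·fs ± 14.4 MHz for integer k ≥ 0.
k=0: 14.4 MHz.
k=1: 20.7 MHz, 49.5 MHz.
k=2: 55.8 MHz, 84.6 MHz.
k=3: 90.9 MHz, 119.7 MHz.
Within [43 MHz, 85.6 MHz]: 49.5 MHz, 55.8 MHz, 84.6 MHz.

49.5 MHz, 55.8 MHz, 84.6 MHz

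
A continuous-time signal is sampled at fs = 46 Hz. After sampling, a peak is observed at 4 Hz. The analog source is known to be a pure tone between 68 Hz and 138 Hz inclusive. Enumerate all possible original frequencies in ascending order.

88 Hz, 96 Hz, 134 Hz

Frequencies that alias to 4 Hz are k·fs ± 4 Hz for integer k ≥ 0.
k=0: 4 Hz.
k=1: 42 Hz, 50 Hz.
k=2: 88 Hz, 96 Hz.
k=3: 134 Hz, 142 Hz.
k=4: 180 Hz, 188 Hz.
Within [68 Hz, 138 Hz]: 88 Hz, 96 Hz, 134 Hz.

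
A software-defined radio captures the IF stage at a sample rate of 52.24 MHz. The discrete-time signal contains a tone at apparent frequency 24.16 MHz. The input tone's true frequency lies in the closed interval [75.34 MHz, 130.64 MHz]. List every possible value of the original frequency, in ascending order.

Frequencies that alias to 24.16 MHz are k·fs ± 24.16 MHz for integer k ≥ 0.
k=0: 24.16 MHz.
k=1: 28.08 MHz, 76.4 MHz.
k=2: 80.32 MHz, 128.64 MHz.
k=3: 132.56 MHz, 180.88 MHz.
Within [75.34 MHz, 130.64 MHz]: 76.4 MHz, 80.32 MHz, 128.64 MHz.

76.4 MHz, 80.32 MHz, 128.64 MHz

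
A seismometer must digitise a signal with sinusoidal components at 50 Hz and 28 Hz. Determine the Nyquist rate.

Highest-frequency component: 50 Hz.
Nyquist rate = 2 × 50 Hz = 100 Hz.

100 Hz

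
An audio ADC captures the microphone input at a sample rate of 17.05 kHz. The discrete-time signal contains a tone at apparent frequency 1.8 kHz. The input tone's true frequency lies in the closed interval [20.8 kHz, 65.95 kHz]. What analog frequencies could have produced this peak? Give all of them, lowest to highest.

32.3 kHz, 35.9 kHz, 49.35 kHz, 52.95 kHz

Frequencies that alias to 1.8 kHz are k·fs ± 1.8 kHz for integer k ≥ 0.
k=0: 1.8 kHz.
k=1: 15.25 kHz, 18.85 kHz.
k=2: 32.3 kHz, 35.9 kHz.
k=3: 49.35 kHz, 52.95 kHz.
k=4: 66.4 kHz, 70 kHz.
Within [20.8 kHz, 65.95 kHz]: 32.3 kHz, 35.9 kHz, 49.35 kHz, 52.95 kHz.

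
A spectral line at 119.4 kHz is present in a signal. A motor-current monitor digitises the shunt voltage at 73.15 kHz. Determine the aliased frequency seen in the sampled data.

119.4 kHz mod fs = 46.25 kHz.
46.25 kHz > fs/2 = 36.575 kHz, folds to fs − 46.25 kHz = 26.9 kHz.

26.9 kHz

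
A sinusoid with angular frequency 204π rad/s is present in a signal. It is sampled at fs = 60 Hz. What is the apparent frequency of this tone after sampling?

ω = 204π rad/s → f = ω/(2π) = 102 Hz.
102 Hz mod fs = 42 Hz.
42 Hz > fs/2 = 30 Hz, folds to fs − 42 Hz = 18 Hz.

18 Hz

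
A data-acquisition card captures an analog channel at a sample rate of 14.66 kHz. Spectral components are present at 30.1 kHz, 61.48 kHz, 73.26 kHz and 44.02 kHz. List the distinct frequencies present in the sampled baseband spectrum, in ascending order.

fs/2 = 7.33 kHz.
30.1 kHz mod fs = 0.78 kHz.
0.78 kHz ≤ fs/2 = 7.33 kHz, appears at 0.78 kHz.
61.48 kHz mod fs = 2.84 kHz.
2.84 kHz ≤ fs/2 = 7.33 kHz, appears at 2.84 kHz.
73.26 kHz mod fs = 14.62 kHz.
14.62 kHz > fs/2 = 7.33 kHz, folds to fs − 14.62 kHz = 0.04 kHz.
44.02 kHz mod fs = 0.04 kHz.
0.04 kHz ≤ fs/2 = 7.33 kHz, appears at 0.04 kHz.
Distinct values: {0.04 kHz, 0.78 kHz, 2.84 kHz}.

0.04 kHz, 0.78 kHz, 2.84 kHz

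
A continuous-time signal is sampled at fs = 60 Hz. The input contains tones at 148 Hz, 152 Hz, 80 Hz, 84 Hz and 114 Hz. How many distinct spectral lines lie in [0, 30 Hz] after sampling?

fs/2 = 30 Hz.
148 Hz mod fs = 28 Hz.
28 Hz ≤ fs/2 = 30 Hz, appears at 28 Hz.
152 Hz mod fs = 32 Hz.
32 Hz > fs/2 = 30 Hz, folds to fs − 32 Hz = 28 Hz.
80 Hz mod fs = 20 Hz.
20 Hz ≤ fs/2 = 30 Hz, appears at 20 Hz.
84 Hz mod fs = 24 Hz.
24 Hz ≤ fs/2 = 30 Hz, appears at 24 Hz.
114 Hz mod fs = 54 Hz.
54 Hz > fs/2 = 30 Hz, folds to fs − 54 Hz = 6 Hz.
Distinct values: {6 Hz, 20 Hz, 24 Hz, 28 Hz} → 4.

4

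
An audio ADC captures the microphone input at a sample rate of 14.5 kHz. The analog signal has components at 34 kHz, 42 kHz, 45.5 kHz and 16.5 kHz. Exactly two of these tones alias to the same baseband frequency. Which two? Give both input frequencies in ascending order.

fs/2 = 7.25 kHz.
34 kHz mod fs = 5 kHz.
5 kHz ≤ fs/2 = 7.25 kHz, appears at 5 kHz.
42 kHz mod fs = 13 kHz.
13 kHz > fs/2 = 7.25 kHz, folds to fs − 13 kHz = 1.5 kHz.
45.5 kHz mod fs = 2 kHz.
2 kHz ≤ fs/2 = 7.25 kHz, appears at 2 kHz.
16.5 kHz mod fs = 2 kHz.
2 kHz ≤ fs/2 = 7.25 kHz, appears at 2 kHz.
16.5 kHz and 45.5 kHz both map to 2 kHz.

16.5 kHz, 45.5 kHz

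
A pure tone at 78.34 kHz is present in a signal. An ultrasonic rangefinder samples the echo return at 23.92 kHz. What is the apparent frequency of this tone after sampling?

78.34 kHz mod fs = 6.58 kHz.
6.58 kHz ≤ fs/2 = 11.96 kHz, appears at 6.58 kHz.

6.58 kHz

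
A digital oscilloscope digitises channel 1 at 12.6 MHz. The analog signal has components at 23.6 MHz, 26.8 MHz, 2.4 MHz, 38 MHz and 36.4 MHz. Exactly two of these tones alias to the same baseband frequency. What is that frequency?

fs/2 = 6.3 MHz.
23.6 MHz mod fs = 11 MHz.
11 MHz > fs/2 = 6.3 MHz, folds to fs − 11 MHz = 1.6 MHz.
26.8 MHz mod fs = 1.6 MHz.
1.6 MHz ≤ fs/2 = 6.3 MHz, appears at 1.6 MHz.
2.4 MHz ≤ fs/2 = 6.3 MHz, passes unchanged.
38 MHz mod fs = 0.2 MHz.
0.2 MHz ≤ fs/2 = 6.3 MHz, appears at 0.2 MHz.
36.4 MHz mod fs = 11.2 MHz.
11.2 MHz > fs/2 = 6.3 MHz, folds to fs − 11.2 MHz = 1.4 MHz.
23.6 MHz and 26.8 MHz both map to 1.6 MHz.

1.6 MHz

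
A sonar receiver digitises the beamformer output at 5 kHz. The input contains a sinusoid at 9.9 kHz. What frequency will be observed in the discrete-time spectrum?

9.9 kHz mod fs = 4.9 kHz.
4.9 kHz > fs/2 = 2.5 kHz, folds to fs − 4.9 kHz = 0.1 kHz.

0.1 kHz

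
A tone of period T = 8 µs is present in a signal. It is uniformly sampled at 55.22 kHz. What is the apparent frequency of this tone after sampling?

14.56 kHz

T = 8 µs → f = 1/T = 125 kHz.
125 kHz mod fs = 14.56 kHz.
14.56 kHz ≤ fs/2 = 27.61 kHz, appears at 14.56 kHz.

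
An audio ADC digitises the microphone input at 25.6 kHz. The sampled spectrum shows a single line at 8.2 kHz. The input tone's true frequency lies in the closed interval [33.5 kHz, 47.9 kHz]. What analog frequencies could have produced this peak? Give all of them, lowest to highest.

Frequencies that alias to 8.2 kHz are k·fs ± 8.2 kHz for integer k ≥ 0.
k=0: 8.2 kHz.
k=1: 17.4 kHz, 33.8 kHz.
k=2: 43 kHz, 59.4 kHz.
k=3: 68.6 kHz, 85 kHz.
Within [33.5 kHz, 47.9 kHz]: 33.8 kHz, 43 kHz.

33.8 kHz, 43 kHz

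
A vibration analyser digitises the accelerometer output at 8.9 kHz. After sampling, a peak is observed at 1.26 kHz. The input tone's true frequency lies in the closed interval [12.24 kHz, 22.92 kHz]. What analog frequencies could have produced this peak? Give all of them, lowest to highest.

16.54 kHz, 19.06 kHz

Frequencies that alias to 1.26 kHz are k·fs ± 1.26 kHz for integer k ≥ 0.
k=0: 1.26 kHz.
k=1: 7.64 kHz, 10.16 kHz.
k=2: 16.54 kHz, 19.06 kHz.
k=3: 25.44 kHz, 27.96 kHz.
Within [12.24 kHz, 22.92 kHz]: 16.54 kHz, 19.06 kHz.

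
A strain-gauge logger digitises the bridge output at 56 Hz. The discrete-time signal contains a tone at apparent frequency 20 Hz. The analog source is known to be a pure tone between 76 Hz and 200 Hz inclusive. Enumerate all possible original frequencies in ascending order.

76 Hz, 92 Hz, 132 Hz, 148 Hz, 188 Hz

Frequencies that alias to 20 Hz are k·fs ± 20 Hz for integer k ≥ 0.
k=0: 20 Hz.
k=1: 36 Hz, 76 Hz.
k=2: 92 Hz, 132 Hz.
k=3: 148 Hz, 188 Hz.
k=4: 204 Hz, 244 Hz.
Within [76 Hz, 200 Hz]: 76 Hz, 92 Hz, 132 Hz, 148 Hz, 188 Hz.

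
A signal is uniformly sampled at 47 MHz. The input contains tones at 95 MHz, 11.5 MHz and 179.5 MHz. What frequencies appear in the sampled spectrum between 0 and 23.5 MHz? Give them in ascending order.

fs/2 = 23.5 MHz.
95 MHz mod fs = 1 MHz.
1 MHz ≤ fs/2 = 23.5 MHz, appears at 1 MHz.
11.5 MHz ≤ fs/2 = 23.5 MHz, passes unchanged.
179.5 MHz mod fs = 38.5 MHz.
38.5 MHz > fs/2 = 23.5 MHz, folds to fs − 38.5 MHz = 8.5 MHz.
Distinct values: {1 MHz, 8.5 MHz, 11.5 MHz}.

1 MHz, 8.5 MHz, 11.5 MHz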